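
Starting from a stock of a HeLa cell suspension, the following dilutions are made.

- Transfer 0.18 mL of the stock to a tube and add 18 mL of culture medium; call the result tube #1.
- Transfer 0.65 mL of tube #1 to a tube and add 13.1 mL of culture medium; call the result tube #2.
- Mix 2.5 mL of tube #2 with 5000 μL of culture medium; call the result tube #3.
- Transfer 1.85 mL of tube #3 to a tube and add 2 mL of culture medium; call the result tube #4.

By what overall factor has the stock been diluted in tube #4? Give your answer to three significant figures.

1.33 × 10^4

Step 1: 0.18 mL + 18 mL = 18.18 mL total → factor 18.18/0.18 = 101
Step 2: 0.65 mL + 13.1 mL = 13.75 mL total → factor 13.75/0.65 = 21.154
Step 3: 2.5 mL + 5000 μL = 7.5 mL total → factor 7.5/2.5 = 3
Step 4: 1.85 mL + 2 mL = 3.85 mL total → factor 3.85/1.85 = 2.0811
Overall dilution factor = 101 × 21.154 × 3 × 2.0811 = 13339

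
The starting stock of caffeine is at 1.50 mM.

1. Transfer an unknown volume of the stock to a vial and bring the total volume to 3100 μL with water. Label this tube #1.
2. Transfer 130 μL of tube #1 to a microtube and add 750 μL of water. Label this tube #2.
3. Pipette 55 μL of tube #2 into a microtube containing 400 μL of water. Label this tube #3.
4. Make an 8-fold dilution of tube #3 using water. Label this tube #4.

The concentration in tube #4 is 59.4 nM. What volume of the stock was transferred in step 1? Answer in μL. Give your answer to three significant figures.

Step 1: v brought to 3100 μL → factor = 3100 μL/v
Step 2: 130 μL + 750 μL = 880 μL total → factor 880/130 = 6.7692
Step 3: 55 μL + 400 μL = 455 μL total → factor 455/55 = 8.2727
Step 4: 8-fold → factor 8
Product of known-step factors = 448
Overall factor = 1.50 mM / (59.4 nM) = 25253
Step-1 factor = 25253 / 448 = 56.367
v = 3100 μL / 56.367 = 55.0 μL

55.0 μL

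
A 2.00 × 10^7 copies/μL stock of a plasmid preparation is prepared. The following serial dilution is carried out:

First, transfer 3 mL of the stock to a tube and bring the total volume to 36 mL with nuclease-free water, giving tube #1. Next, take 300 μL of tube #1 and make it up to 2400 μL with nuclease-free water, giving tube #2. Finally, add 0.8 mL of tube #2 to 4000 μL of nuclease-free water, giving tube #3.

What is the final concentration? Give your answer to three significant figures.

Step 1: 3 mL brought to 36 mL → factor 36/3 = 12
Step 2: 300 μL brought to 2400 μL → factor 2400/300 = 8
Step 3: 0.8 mL + 4000 μL = 4.8 mL total → factor 4.8/0.8 = 6
Overall dilution factor = 12 × 8 × 6 = 576
Final = 2.00 × 10^7 copies/μL / 576 = 3.47 × 10^4 copies/μL

3.47 × 10^4 copies/μL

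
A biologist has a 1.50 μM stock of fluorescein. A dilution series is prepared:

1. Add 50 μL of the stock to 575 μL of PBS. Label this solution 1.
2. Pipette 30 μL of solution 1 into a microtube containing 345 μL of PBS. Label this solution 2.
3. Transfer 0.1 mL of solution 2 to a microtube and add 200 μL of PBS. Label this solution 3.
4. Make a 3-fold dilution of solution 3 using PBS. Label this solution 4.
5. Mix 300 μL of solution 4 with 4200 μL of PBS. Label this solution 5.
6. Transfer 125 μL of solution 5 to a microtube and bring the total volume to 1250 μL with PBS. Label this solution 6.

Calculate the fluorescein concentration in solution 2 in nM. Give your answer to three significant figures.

Step 1: 50 μL + 575 μL = 625 μL total → factor 625/50 = 12.5
Step 2: 30 μL + 345 μL = 375 μL total → factor 375/30 = 12.5
Dilution factor through solution 2 = 12.5 × 12.5 = 156.25
[solution 2] = 1.50 μM / 156.25 = 0.009600 μM = 9.60 nM

9.60 nM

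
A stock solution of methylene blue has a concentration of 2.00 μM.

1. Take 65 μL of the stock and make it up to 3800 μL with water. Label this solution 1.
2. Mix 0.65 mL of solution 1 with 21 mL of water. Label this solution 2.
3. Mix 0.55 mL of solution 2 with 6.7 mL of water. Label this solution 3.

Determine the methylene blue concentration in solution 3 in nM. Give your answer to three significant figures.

0.0779 nM

Step 1: 65 μL brought to 3800 μL → factor 3800/65 = 58.462
Step 2: 0.65 mL + 21 mL = 21.65 mL total → factor 21.65/0.65 = 33.308
Step 3: 0.55 mL + 6.7 mL = 7.25 mL total → factor 7.25/0.55 = 13.182
Overall dilution factor = 58.462 × 33.308 × 13.182 = 25668
Final = 2.00 μM / 25668 = 7.792 × 10^-5 μM = 0.0779 nM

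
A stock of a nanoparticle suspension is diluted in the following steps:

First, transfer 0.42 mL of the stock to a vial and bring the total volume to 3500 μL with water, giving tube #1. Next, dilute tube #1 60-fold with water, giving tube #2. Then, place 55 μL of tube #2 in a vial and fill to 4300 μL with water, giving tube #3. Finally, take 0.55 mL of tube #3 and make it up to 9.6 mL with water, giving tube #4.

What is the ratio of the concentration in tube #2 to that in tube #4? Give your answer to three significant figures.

1.36 × 10^3

Step 1: 0.42 mL brought to 3500 μL → factor 3.5/0.42 = 8.3333
Step 2: 60-fold → factor 60
Step 3: 55 μL brought to 4300 μL → factor 4300/55 = 78.182
Step 4: 0.55 mL brought to 9.6 mL → factor 9.6/0.55 = 17.455
Dilution factor to tube #2 = 500; to tube #4 = 6.8231 × 10^5
[tube #2]/[tube #4] = (factor to tube #4)/(factor to tube #2) = 6.8231 × 10^5/500 = 1.36 × 10^3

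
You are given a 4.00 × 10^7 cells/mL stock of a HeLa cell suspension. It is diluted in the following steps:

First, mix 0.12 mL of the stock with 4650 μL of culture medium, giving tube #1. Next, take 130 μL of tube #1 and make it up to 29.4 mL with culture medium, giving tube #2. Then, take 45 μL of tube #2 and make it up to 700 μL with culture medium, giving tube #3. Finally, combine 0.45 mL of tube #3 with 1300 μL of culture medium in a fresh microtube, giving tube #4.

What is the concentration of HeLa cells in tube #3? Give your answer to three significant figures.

Step 1: 0.12 mL + 4650 μL = 4.77 mL total → factor 4.77/0.12 = 39.75
Step 2: 130 μL brought to 29.4 mL → factor 29400/130 = 226.15
Step 3: 45 μL brought to 700 μL → factor 700/45 = 15.556
Dilution factor through tube #3 = 39.75 × 226.15 × 15.556 = 1.3984 × 10^5
[tube #3] = 4.00 × 10^7 cells/mL / 1.3984 × 10^5 = 286 cells/mL

286 cells/mL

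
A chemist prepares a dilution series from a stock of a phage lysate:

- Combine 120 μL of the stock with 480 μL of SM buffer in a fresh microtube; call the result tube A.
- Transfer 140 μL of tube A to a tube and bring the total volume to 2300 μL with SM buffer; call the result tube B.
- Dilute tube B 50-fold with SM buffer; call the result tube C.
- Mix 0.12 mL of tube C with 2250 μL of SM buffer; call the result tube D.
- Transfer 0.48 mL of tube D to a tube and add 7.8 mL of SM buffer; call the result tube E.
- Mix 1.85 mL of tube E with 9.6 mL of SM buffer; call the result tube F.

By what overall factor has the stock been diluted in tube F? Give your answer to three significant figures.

Step 1: 120 μL + 480 μL = 600 μL total → factor 600/120 = 5
Step 2: 140 μL brought to 2300 μL → factor 2300/140 = 16.429
Step 3: 50-fold → factor 50
Step 4: 0.12 mL + 2250 μL = 2.37 mL total → factor 2.37/0.12 = 19.75
Step 5: 0.48 mL + 7.8 mL = 8.28 mL total → factor 8.28/0.48 = 17.25
Step 6: 1.85 mL + 9.6 mL = 11.45 mL total → factor 11.45/1.85 = 6.1892
Overall dilution factor = 5 × 16.429 × 50 × 19.75 × 17.25 × 6.1892 = 8.6602 × 10^6

8.66 × 10^6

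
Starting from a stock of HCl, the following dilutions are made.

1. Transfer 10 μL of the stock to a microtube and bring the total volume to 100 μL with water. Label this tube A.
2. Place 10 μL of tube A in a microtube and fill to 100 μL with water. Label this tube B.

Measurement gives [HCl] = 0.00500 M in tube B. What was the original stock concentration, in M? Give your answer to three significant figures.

0.500 M

Step 1: 10 μL brought to 100 μL → factor 100/10 = 10
Step 2: 10 μL brought to 100 μL → factor 100/10 = 10
Overall dilution factor = 10 × 10 = 100
Stock = 0.00500 M × 100 = 0.500 M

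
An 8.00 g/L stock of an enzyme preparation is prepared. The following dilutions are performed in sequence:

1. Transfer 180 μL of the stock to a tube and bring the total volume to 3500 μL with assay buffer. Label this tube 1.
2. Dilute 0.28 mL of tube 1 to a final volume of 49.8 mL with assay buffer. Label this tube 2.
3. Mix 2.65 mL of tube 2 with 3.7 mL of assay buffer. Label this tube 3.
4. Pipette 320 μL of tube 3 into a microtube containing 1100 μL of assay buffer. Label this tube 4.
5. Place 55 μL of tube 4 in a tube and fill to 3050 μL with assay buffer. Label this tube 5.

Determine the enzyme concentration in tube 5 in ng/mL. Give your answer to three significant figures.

Step 1: 180 μL brought to 3500 μL → factor 3500/180 = 19.444
Step 2: 0.28 mL brought to 49.8 mL → factor 49.8/0.28 = 177.86
Step 3: 2.65 mL + 3.7 mL = 6.35 mL total → factor 6.35/2.65 = 2.3962
Step 4: 320 μL + 1100 μL = 1420 μL total → factor 1420/320 = 4.4375
Step 5: 55 μL brought to 3050 μL → factor 3050/55 = 55.455
Overall dilution factor = 19.444 × 177.86 × 2.3962 × 4.4375 × 55.455 = 2.0392 × 10^6
Final = 8.00 g/L / 2.0392 × 10^6 = 3.923 × 10^-6 g/L = 3.92 ng/mL

3.92 ng/mL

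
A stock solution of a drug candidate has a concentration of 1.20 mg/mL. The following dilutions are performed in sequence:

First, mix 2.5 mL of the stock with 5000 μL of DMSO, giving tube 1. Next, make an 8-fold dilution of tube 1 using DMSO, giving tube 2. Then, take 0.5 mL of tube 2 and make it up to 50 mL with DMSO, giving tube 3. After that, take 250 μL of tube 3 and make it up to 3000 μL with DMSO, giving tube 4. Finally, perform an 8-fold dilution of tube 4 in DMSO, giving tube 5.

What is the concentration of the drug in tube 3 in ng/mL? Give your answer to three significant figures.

500 ng/mL

Step 1: 2.5 mL + 5000 μL = 7.5 mL total → factor 7.5/2.5 = 3
Step 2: 8-fold → factor 8
Step 3: 0.5 mL brought to 50 mL → factor 50/0.5 = 100
Dilution factor through tube 3 = 3 × 8 × 100 = 2400
[tube 3] = 1.20 mg/mL / 2400 = 0.0005000 mg/mL = 500 ng/mL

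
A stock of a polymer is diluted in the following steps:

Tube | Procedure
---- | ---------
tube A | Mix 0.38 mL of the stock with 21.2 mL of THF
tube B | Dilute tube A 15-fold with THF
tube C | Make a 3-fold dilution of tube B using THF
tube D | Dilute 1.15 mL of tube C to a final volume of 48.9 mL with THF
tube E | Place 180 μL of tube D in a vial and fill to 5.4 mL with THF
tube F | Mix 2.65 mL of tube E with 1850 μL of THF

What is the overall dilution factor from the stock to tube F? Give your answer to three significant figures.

Step 1: 0.38 mL + 21.2 mL = 21.58 mL total → factor 21.58/0.38 = 56.789
Step 2: 15-fold → factor 15
Step 3: 3-fold → factor 3
Step 4: 1.15 mL brought to 48.9 mL → factor 48.9/1.15 = 42.522
Step 5: 180 μL brought to 5.4 mL → factor 5400/180 = 30
Step 6: 2.65 mL + 1850 μL = 4.5 mL total → factor 4.5/2.65 = 1.6981
Overall dilution factor = 56.789 × 15 × 3 × 42.522 × 30 × 1.6981 = 5.5358 × 10^6

5.54 × 10^6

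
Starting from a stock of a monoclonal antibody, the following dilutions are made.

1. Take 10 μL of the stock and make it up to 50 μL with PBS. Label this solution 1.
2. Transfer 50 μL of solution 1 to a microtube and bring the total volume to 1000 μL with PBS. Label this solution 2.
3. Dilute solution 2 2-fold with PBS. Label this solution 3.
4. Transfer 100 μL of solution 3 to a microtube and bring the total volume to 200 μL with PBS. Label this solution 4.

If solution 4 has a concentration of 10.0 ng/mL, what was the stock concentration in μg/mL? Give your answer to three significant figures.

Step 1: 10 μL brought to 50 μL → factor 50/10 = 5
Step 2: 50 μL brought to 1000 μL → factor 1000/50 = 20
Step 3: 2-fold → factor 2
Step 4: 100 μL brought to 200 μL → factor 200/100 = 2
Overall dilution factor = 5 × 20 × 2 × 2 = 400
Stock = 10.0 ng/mL × 400 = 4000 ng/mL = 4.00 μg/mL

4.00 μg/mL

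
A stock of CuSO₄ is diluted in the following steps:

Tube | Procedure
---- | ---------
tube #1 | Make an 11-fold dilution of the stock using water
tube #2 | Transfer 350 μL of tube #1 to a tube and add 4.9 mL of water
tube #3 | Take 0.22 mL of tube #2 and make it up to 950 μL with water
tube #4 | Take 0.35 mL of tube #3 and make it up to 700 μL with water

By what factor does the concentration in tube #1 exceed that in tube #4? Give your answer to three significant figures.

Step 1: 11-fold → factor 11
Step 2: 350 μL + 4.9 mL = 5250 μL total → factor 5250/350 = 15
Step 3: 0.22 mL brought to 950 μL → factor 0.95/0.22 = 4.3182
Step 4: 0.35 mL brought to 700 μL → factor 0.7/0.35 = 2
Dilution factor to tube #1 = 11; to tube #4 = 1425
[tube #1]/[tube #4] = (factor to tube #4)/(factor to tube #1) = 1425/11 = 130

130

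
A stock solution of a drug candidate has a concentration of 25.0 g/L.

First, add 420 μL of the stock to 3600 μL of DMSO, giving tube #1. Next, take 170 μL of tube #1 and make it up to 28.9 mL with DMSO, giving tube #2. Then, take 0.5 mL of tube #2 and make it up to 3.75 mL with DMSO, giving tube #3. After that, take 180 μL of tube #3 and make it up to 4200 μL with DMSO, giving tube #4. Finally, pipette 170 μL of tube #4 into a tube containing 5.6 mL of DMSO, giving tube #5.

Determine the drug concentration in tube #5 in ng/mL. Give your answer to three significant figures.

Step 1: 420 μL + 3600 μL = 4020 μL total → factor 4020/420 = 9.5714
Step 2: 170 μL brought to 28.9 mL → factor 28900/170 = 170
Step 3: 0.5 mL brought to 3.75 mL → factor 3.75/0.5 = 7.5
Step 4: 180 μL brought to 4200 μL → factor 4200/180 = 23.333
Step 5: 170 μL + 5.6 mL = 5770 μL total → factor 5770/170 = 33.941
Overall dilution factor = 9.5714 × 170 × 7.5 × 23.333 × 33.941 = 9.6648 × 10^6
Final = 25.0 g/L / 9.6648 × 10^6 = 2.587 × 10^-6 g/L = 2.59 ng/mL

2.59 ng/mL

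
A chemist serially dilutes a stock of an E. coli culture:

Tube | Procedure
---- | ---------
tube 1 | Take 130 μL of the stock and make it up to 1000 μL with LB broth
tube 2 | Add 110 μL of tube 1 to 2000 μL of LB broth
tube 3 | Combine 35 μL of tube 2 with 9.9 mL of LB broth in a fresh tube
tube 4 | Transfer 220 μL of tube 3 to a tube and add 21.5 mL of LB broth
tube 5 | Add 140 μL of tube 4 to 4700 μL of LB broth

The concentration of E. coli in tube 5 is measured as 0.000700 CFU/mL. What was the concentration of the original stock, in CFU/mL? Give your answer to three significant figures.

Step 1: 130 μL brought to 1000 μL → factor 1000/130 = 7.6923
Step 2: 110 μL + 2000 μL = 2110 μL total → factor 2110/110 = 19.182
Step 3: 35 μL + 9.9 mL = 9935 μL total → factor 9935/35 = 283.86
Step 4: 220 μL + 21.5 mL = 21720 μL total → factor 21720/220 = 98.727
Step 5: 140 μL + 4700 μL = 4840 μL total → factor 4840/140 = 34.571
Overall dilution factor = 7.6923 × 19.182 × 283.86 × 98.727 × 34.571 = 1.4296 × 10^8
Stock = 0.000700 CFU/mL × 1.4296 × 10^8 = 1.00 × 10^5 CFU/mL

1.00 × 10^5 CFU/mL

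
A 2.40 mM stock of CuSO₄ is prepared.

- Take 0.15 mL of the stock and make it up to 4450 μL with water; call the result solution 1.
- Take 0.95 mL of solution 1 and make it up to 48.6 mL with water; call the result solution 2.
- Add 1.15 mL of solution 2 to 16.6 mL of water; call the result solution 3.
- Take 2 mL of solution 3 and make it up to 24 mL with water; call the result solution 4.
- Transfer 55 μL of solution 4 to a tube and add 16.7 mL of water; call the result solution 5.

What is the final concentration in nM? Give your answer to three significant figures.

0.0280 nM

Step 1: 0.15 mL brought to 4450 μL → factor 4.45/0.15 = 29.667
Step 2: 0.95 mL brought to 48.6 mL → factor 48.6/0.95 = 51.158
Step 3: 1.15 mL + 16.6 mL = 17.75 mL total → factor 17.75/1.15 = 15.435
Step 4: 2 mL brought to 24 mL → factor 24/2 = 12
Step 5: 55 μL + 16.7 mL = 16755 μL total → factor 16755/55 = 304.64
Overall dilution factor = 29.667 × 51.158 × 15.435 × 12 × 304.64 = 8.5634 × 10^7
Final = 2.40 mM / 8.5634 × 10^7 = 2.803 × 10^-8 mM = 0.0280 nM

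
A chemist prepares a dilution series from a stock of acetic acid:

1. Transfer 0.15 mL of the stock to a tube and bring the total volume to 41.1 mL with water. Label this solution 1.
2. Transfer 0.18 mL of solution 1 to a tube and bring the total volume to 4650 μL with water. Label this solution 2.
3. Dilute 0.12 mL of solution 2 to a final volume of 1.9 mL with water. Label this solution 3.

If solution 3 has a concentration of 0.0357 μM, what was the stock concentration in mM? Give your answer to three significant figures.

Step 1: 0.15 mL brought to 41.1 mL → factor 41.1/0.15 = 274
Step 2: 0.18 mL brought to 4650 μL → factor 4.65/0.18 = 25.833
Step 3: 0.12 mL brought to 1.9 mL → factor 1.9/0.12 = 15.833
Overall dilution factor = 274 × 25.833 × 15.833 = 1.1207 × 10^5
Stock = 0.0357 μM × 1.1207 × 10^5 = 4001 μM = 4.00 mM

4.00 mM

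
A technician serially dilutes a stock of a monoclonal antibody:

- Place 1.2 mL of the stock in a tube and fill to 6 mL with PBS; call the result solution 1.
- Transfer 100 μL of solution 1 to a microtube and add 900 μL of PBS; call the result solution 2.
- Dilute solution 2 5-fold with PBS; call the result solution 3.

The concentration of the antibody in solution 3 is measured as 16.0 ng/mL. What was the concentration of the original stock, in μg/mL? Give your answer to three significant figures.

4.00 μg/mL

Step 1: 1.2 mL brought to 6 mL → factor 6/1.2 = 5
Step 2: 100 μL + 900 μL = 1000 μL total → factor 1000/100 = 10
Step 3: 5-fold → factor 5
Overall dilution factor = 5 × 10 × 5 = 250
Stock = 16.0 ng/mL × 250 = 4000 ng/mL = 4.00 μg/mL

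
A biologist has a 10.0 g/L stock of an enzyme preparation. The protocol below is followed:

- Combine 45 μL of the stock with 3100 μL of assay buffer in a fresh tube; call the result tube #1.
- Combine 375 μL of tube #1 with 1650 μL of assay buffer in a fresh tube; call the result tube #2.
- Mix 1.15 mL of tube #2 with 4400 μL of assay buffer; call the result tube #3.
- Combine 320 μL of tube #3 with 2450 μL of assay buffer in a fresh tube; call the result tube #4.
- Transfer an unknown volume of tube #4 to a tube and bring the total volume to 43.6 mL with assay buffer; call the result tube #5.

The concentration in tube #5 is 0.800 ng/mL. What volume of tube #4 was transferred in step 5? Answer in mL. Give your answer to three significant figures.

0.0550 mL

Step 1: 45 μL + 3100 μL = 3145 μL total → factor 3145/45 = 69.889
Step 2: 375 μL + 1650 μL = 2025 μL total → factor 2025/375 = 5.4
Step 3: 1.15 mL + 4400 μL = 5.55 mL total → factor 5.55/1.15 = 4.8261
Step 4: 320 μL + 2450 μL = 2770 μL total → factor 2770/320 = 8.6562
Step 5: v brought to 43.6 mL → factor = 43.6 mL/v
Product of known-step factors = 15766
Overall factor = 10.0 g/L / (0.800 ng/mL) = 1.25 × 10^7
Step-5 factor = 1.25 × 10^7 / 15766 = 792.84
v = 43.6 mL / 792.84 = 0.0550 mL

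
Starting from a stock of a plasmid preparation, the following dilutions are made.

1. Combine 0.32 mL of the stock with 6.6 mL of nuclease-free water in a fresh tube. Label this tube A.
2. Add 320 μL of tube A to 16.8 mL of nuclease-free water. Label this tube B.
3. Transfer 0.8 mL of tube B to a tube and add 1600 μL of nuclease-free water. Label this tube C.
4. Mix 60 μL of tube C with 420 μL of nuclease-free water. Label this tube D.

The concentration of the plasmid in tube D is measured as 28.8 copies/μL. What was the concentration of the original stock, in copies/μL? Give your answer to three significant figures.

Step 1: 0.32 mL + 6.6 mL = 6.92 mL total → factor 6.92/0.32 = 21.625
Step 2: 320 μL + 16.8 mL = 17120 μL total → factor 17120/320 = 53.5
Step 3: 0.8 mL + 1600 μL = 2.4 mL total → factor 2.4/0.8 = 3
Step 4: 60 μL + 420 μL = 480 μL total → factor 480/60 = 8
Overall dilution factor = 21.625 × 53.5 × 3 × 8 = 27766
Stock = 28.8 copies/μL × 27766 = 8.00 × 10^5 copies/μL

8.00 × 10^5 copies/μL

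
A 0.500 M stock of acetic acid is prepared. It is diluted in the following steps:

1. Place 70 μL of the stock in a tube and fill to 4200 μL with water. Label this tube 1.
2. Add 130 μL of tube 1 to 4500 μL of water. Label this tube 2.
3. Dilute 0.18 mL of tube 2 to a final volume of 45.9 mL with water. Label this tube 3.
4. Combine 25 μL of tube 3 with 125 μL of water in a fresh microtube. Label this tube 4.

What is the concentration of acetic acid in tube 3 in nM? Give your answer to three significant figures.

Step 1: 70 μL brought to 4200 μL → factor 4200/70 = 60
Step 2: 130 μL + 4500 μL = 4630 μL total → factor 4630/130 = 35.615
Step 3: 0.18 mL brought to 45.9 mL → factor 45.9/0.18 = 255
Dilution factor through tube 3 = 60 × 35.615 × 255 = 5.4492 × 10^5
[tube 3] = 0.500 M / 5.4492 × 10^5 = 9.176 × 10^-7 M = 918 nM

918 nM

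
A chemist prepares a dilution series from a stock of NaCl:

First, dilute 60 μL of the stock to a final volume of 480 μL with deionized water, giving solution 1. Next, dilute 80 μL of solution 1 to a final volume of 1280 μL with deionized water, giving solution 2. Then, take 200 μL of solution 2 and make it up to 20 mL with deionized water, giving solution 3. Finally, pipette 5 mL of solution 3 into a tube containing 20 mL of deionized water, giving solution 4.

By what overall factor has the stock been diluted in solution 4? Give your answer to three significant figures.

6.40 × 10^4

Step 1: 60 μL brought to 480 μL → factor 480/60 = 8
Step 2: 80 μL brought to 1280 μL → factor 1280/80 = 16
Step 3: 200 μL brought to 20 mL → factor 20000/200 = 100
Step 4: 5 mL + 20 mL = 25 mL total → factor 25/5 = 5
Overall dilution factor = 8 × 16 × 100 × 5 = 64000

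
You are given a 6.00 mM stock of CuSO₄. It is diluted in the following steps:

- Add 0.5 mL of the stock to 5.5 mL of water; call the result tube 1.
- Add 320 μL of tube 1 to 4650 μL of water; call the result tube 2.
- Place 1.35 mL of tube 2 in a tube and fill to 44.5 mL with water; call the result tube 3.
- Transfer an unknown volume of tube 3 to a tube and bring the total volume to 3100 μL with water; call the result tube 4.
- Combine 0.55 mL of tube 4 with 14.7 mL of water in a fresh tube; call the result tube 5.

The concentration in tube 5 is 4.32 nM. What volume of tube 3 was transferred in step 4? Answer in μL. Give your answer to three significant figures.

Step 1: 0.5 mL + 5.5 mL = 6 mL total → factor 6/0.5 = 12
Step 2: 320 μL + 4650 μL = 4970 μL total → factor 4970/320 = 15.531
Step 3: 1.35 mL brought to 44.5 mL → factor 44.5/1.35 = 32.963
Step 4: v brought to 3100 μL → factor = 3100 μL/v
Step 5: 0.55 mL + 14.7 mL = 15.25 mL total → factor 15.25/0.55 = 27.727
Product of known-step factors = 1.7034 × 10^5
Overall factor = 6.00 mM / (4.32 nM) = 1.3889 × 10^6
Step-4 factor = 1.3889 × 10^6 / 1.7034 × 10^5 = 8.1535
v = 3100 μL / 8.1535 = 380 μL

380 μL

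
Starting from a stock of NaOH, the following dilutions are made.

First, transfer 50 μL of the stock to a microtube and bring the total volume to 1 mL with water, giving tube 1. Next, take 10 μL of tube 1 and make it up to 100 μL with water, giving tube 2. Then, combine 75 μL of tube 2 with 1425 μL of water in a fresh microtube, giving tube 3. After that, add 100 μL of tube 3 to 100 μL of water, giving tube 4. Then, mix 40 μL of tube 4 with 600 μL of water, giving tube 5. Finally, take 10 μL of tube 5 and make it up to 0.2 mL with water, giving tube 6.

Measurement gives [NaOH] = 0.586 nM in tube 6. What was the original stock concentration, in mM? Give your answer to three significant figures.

Step 1: 50 μL brought to 1 mL → factor 1000/50 = 20
Step 2: 10 μL brought to 100 μL → factor 100/10 = 10
Step 3: 75 μL + 1425 μL = 1500 μL total → factor 1500/75 = 20
Step 4: 100 μL + 100 μL = 200 μL total → factor 200/100 = 2
Step 5: 40 μL + 600 μL = 640 μL total → factor 640/40 = 16
Step 6: 10 μL brought to 0.2 mL → factor 200/10 = 20
Overall dilution factor = 20 × 10 × 20 × 2 × 16 × 20 = 2.56 × 10^6
Stock = 0.586 nM × 2.56 × 10^6 = 1.500 × 10^6 nM = 1.50 mM

1.50 mM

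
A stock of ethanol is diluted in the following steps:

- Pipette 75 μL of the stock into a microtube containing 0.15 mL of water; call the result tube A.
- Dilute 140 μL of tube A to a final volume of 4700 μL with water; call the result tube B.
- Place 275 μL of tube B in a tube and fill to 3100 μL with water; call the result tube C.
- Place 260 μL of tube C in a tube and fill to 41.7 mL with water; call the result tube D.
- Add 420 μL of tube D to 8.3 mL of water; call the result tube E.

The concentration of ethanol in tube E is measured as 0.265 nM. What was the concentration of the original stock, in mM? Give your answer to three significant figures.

Step 1: 75 μL + 0.15 mL = 225 μL total → factor 225/75 = 3
Step 2: 140 μL brought to 4700 μL → factor 4700/140 = 33.571
Step 3: 275 μL brought to 3100 μL → factor 3100/275 = 11.273
Step 4: 260 μL brought to 41.7 mL → factor 41700/260 = 160.38
Step 5: 420 μL + 8.3 mL = 8720 μL total → factor 8720/420 = 20.762
Overall dilution factor = 3 × 33.571 × 11.273 × 160.38 × 20.762 = 3.7805 × 10^6
Stock = 0.265 nM × 3.7805 × 10^6 = 1.002 × 10^6 nM = 1.00 mM

1.00 mM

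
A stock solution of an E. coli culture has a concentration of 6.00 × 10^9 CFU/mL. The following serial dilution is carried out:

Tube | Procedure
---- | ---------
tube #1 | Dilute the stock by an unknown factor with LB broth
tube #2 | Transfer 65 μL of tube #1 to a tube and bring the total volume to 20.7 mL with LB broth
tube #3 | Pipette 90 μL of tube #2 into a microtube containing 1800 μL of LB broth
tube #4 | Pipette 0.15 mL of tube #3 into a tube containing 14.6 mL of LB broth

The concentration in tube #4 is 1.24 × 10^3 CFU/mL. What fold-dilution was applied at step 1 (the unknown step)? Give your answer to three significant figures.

Step 1: unknown factor x
Step 2: 65 μL brought to 20.7 mL → factor 20700/65 = 318.46
Step 3: 90 μL + 1800 μL = 1890 μL total → factor 1890/90 = 21
Step 4: 0.15 mL + 14.6 mL = 14.75 mL total → factor 14.75/0.15 = 98.333
Product of known-step factors = 6.5762 × 10^5
Overall factor = 6.00 × 10^9 CFU/mL / (1.24 × 10^3 CFU/mL) = 4.8387 × 10^6
x = 4.8387 × 10^6 / 6.5762 × 10^5 = 7.36

7.36-fold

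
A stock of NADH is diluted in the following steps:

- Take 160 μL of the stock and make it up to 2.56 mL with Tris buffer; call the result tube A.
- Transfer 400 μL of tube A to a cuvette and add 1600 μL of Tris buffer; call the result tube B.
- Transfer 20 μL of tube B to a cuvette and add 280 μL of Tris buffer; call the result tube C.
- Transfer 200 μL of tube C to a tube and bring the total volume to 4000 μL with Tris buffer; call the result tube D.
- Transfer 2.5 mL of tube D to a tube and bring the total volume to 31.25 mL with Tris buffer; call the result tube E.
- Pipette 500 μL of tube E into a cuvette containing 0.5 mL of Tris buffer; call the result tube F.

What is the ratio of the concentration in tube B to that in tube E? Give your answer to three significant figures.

Step 1: 160 μL brought to 2.56 mL → factor 2560/160 = 16
Step 2: 400 μL + 1600 μL = 2000 μL total → factor 2000/400 = 5
Step 3: 20 μL + 280 μL = 300 μL total → factor 300/20 = 15
Step 4: 200 μL brought to 4000 μL → factor 4000/200 = 20
Step 5: 2.5 mL brought to 31.25 mL → factor 31.25/2.5 = 12.5
Dilution factor to tube B = 80; to tube E = 3 × 10^5
[tube B]/[tube E] = (factor to tube E)/(factor to tube B) = 3 × 10^5/80 = 3.75 × 10^3

3.75 × 10^3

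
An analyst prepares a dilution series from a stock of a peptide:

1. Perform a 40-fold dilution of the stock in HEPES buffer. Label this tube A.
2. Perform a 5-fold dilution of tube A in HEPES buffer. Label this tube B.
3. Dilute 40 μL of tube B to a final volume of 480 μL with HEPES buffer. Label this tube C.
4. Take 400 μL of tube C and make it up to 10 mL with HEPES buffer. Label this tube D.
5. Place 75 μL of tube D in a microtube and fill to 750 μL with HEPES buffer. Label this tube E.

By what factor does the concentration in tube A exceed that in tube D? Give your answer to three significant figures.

1.50 × 10^3

Step 1: 40-fold → factor 40
Step 2: 5-fold → factor 5
Step 3: 40 μL brought to 480 μL → factor 480/40 = 12
Step 4: 400 μL brought to 10 mL → factor 10000/400 = 25
Dilution factor to tube A = 40; to tube D = 60000
[tube A]/[tube D] = (factor to tube D)/(factor to tube A) = 60000/40 = 1.50 × 10^3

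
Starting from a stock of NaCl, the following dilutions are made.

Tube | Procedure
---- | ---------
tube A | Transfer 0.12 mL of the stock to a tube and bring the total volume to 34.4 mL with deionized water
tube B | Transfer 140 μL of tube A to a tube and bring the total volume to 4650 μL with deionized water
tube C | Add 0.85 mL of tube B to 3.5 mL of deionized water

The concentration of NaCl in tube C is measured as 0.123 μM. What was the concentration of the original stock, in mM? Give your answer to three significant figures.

5.99 mM

Step 1: 0.12 mL brought to 34.4 mL → factor 34.4/0.12 = 286.67
Step 2: 140 μL brought to 4650 μL → factor 4650/140 = 33.214
Step 3: 0.85 mL + 3.5 mL = 4.35 mL total → factor 4.35/0.85 = 5.1176
Overall dilution factor = 286.67 × 33.214 × 5.1176 = 48727
Stock = 0.123 μM × 48727 = 5993 μM = 5.99 mM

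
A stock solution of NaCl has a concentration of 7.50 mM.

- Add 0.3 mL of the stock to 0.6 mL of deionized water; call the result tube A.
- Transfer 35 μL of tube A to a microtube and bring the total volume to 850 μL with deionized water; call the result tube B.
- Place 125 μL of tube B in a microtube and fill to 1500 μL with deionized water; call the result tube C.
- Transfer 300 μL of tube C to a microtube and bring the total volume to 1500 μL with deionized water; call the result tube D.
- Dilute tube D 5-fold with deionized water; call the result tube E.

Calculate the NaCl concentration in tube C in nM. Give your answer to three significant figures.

Step 1: 0.3 mL + 0.6 mL = 0.9 mL total → factor 0.9/0.3 = 3
Step 2: 35 μL brought to 850 μL → factor 850/35 = 24.286
Step 3: 125 μL brought to 1500 μL → factor 1500/125 = 12
Dilution factor through tube C = 3 × 24.286 × 12 = 874.29
[tube C] = 7.50 mM / 874.29 = 0.008578 mM = 8.58 × 10^3 nM

8.58 × 10^3 nM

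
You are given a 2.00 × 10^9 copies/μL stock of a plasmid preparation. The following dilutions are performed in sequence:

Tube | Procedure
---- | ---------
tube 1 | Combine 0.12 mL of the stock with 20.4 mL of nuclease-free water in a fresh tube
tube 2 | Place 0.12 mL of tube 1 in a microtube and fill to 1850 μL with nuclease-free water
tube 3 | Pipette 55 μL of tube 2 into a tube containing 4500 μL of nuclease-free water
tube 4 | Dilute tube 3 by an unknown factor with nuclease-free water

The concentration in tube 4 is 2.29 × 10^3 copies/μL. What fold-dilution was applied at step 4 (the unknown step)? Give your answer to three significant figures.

4.00-fold

Step 1: 0.12 mL + 20.4 mL = 20.52 mL total → factor 20.52/0.12 = 171
Step 2: 0.12 mL brought to 1850 μL → factor 1.85/0.12 = 15.417
Step 3: 55 μL + 4500 μL = 4555 μL total → factor 4555/55 = 82.818
Step 4: unknown factor x
Product of known-step factors = 2.1833 × 10^5
Overall factor = 2.00 × 10^9 copies/μL / (2.29 × 10^3 copies/μL) = 8.7336 × 10^5
x = 8.7336 × 10^5 / 2.1833 × 10^5 = 4.00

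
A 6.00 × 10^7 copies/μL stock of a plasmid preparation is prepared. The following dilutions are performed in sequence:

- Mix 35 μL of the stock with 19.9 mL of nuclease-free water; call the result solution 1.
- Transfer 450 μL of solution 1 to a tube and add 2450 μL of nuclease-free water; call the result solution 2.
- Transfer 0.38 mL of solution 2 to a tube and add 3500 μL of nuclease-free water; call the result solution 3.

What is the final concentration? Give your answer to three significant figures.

Step 1: 35 μL + 19.9 mL = 19935 μL total → factor 19935/35 = 569.57
Step 2: 450 μL + 2450 μL = 2900 μL total → factor 2900/450 = 6.4444
Step 3: 0.38 mL + 3500 μL = 3.88 mL total → factor 3.88/0.38 = 10.211
Overall dilution factor = 569.57 × 6.4444 × 10.211 = 37478
Final = 6.00 × 10^7 copies/μL / 37478 = 1.60 × 10^3 copies/μL

1.60 × 10^3 copies/μL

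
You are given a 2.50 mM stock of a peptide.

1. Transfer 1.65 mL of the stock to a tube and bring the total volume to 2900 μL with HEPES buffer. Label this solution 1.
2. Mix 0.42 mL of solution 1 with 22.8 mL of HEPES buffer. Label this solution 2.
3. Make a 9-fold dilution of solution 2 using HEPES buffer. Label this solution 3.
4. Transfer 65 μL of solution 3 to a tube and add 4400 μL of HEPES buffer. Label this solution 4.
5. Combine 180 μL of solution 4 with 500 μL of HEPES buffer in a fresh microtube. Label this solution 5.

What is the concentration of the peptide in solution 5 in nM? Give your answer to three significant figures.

11.0 nM

Step 1: 1.65 mL brought to 2900 μL → factor 2.9/1.65 = 1.7576
Step 2: 0.42 mL + 22.8 mL = 23.22 mL total → factor 23.22/0.42 = 55.286
Step 3: 9-fold → factor 9
Step 4: 65 μL + 4400 μL = 4465 μL total → factor 4465/65 = 68.692
Step 5: 180 μL + 500 μL = 680 μL total → factor 680/180 = 3.7778
Dilution factor through solution 5 = 1.7576 × 55.286 × 9 × 68.692 × 3.7778 = 2.2694 × 10^5
[solution 5] = 2.50 mM / 2.2694 × 10^5 = 1.102 × 10^-5 mM = 11.0 nM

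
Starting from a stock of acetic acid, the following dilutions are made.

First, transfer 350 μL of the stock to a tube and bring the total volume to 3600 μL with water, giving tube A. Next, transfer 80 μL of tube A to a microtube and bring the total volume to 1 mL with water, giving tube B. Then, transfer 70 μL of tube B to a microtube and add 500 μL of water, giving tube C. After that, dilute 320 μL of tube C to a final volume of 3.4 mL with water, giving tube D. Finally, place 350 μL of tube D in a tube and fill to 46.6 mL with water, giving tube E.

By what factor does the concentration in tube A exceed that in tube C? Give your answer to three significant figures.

102

Step 1: 350 μL brought to 3600 μL → factor 3600/350 = 10.286
Step 2: 80 μL brought to 1 mL → factor 1000/80 = 12.5
Step 3: 70 μL + 500 μL = 570 μL total → factor 570/70 = 8.1429
Dilution factor to tube A = 10.286; to tube C = 1046.9
[tube A]/[tube C] = (factor to tube C)/(factor to tube A) = 1046.9/10.286 = 102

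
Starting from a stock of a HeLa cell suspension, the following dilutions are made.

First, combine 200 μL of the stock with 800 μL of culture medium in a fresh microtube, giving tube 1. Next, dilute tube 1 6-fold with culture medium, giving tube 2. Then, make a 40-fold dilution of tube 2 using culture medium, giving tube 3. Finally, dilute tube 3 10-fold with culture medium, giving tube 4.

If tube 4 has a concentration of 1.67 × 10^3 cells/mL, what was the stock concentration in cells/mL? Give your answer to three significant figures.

2.00 × 10^7 cells/mL

Step 1: 200 μL + 800 μL = 1000 μL total → factor 1000/200 = 5
Step 2: 6-fold → factor 6
Step 3: 40-fold → factor 40
Step 4: 10-fold → factor 10
Overall dilution factor = 5 × 6 × 40 × 10 = 12000
Stock = 1.67 × 10^3 cells/mL × 12000 = 2.00 × 10^7 cells/mL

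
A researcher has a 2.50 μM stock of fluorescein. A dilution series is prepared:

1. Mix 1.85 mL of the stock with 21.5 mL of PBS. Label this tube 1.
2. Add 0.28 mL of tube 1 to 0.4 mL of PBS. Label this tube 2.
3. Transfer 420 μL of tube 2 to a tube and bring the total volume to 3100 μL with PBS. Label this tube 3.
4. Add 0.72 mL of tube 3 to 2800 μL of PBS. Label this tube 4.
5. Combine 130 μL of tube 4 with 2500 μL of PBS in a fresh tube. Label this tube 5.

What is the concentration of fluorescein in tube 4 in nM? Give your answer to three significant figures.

2.26 nM

Step 1: 1.85 mL + 21.5 mL = 23.35 mL total → factor 23.35/1.85 = 12.622
Step 2: 0.28 mL + 0.4 mL = 0.68 mL total → factor 0.68/0.28 = 2.4286
Step 3: 420 μL brought to 3100 μL → factor 3100/420 = 7.381
Step 4: 0.72 mL + 2800 μL = 3.52 mL total → factor 3.52/0.72 = 4.8889
Dilution factor through tube 4 = 12.622 × 2.4286 × 7.381 × 4.8889 = 1106.1
[tube 4] = 2.50 μM / 1106.1 = 0.002260 μM = 2.26 nM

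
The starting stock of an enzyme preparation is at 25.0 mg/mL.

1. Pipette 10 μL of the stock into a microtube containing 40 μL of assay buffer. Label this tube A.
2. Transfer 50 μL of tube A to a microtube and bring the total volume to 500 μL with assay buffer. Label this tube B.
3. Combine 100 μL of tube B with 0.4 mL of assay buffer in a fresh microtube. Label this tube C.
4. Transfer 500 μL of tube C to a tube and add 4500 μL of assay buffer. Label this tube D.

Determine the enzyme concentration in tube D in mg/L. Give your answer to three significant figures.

10.0 mg/L

Step 1: 10 μL + 40 μL = 50 μL total → factor 50/10 = 5
Step 2: 50 μL brought to 500 μL → factor 500/50 = 10
Step 3: 100 μL + 0.4 mL = 500 μL total → factor 500/100 = 5
Step 4: 500 μL + 4500 μL = 5000 μL total → factor 5000/500 = 10
Overall dilution factor = 5 × 10 × 5 × 10 = 2500
Final = 25.0 mg/mL / 2500 = 0.01000 mg/mL = 10.0 mg/L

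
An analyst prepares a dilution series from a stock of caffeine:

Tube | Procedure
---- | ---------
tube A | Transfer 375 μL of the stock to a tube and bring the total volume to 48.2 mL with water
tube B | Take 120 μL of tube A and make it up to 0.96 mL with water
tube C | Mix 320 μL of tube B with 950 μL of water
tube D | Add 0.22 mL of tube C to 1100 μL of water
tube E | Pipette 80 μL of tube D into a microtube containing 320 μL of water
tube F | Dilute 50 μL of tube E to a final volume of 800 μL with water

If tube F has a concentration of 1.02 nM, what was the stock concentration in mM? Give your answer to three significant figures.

2.00 mM

Step 1: 375 μL brought to 48.2 mL → factor 48200/375 = 128.53
Step 2: 120 μL brought to 0.96 mL → factor 960/120 = 8
Step 3: 320 μL + 950 μL = 1270 μL total → factor 1270/320 = 3.9688
Step 4: 0.22 mL + 1100 μL = 1.32 mL total → factor 1.32/0.22 = 6
Step 5: 80 μL + 320 μL = 400 μL total → factor 400/80 = 5
Step 6: 50 μL brought to 800 μL → factor 800/50 = 16
Overall dilution factor = 128.53 × 8 × 3.9688 × 6 × 5 × 16 = 1.9588 × 10^6
Stock = 1.02 nM × 1.9588 × 10^6 = 1.998 × 10^6 nM = 2.00 mM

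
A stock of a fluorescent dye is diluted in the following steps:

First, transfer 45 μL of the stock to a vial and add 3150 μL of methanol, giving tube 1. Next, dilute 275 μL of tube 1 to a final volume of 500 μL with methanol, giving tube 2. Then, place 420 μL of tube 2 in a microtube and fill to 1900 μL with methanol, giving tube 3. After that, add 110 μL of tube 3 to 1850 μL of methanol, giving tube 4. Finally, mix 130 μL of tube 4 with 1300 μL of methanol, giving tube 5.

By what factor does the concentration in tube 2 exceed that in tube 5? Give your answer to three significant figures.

Step 1: 45 μL + 3150 μL = 3195 μL total → factor 3195/45 = 71
Step 2: 275 μL brought to 500 μL → factor 500/275 = 1.8182
Step 3: 420 μL brought to 1900 μL → factor 1900/420 = 4.5238
Step 4: 110 μL + 1850 μL = 1960 μL total → factor 1960/110 = 17.818
Step 5: 130 μL + 1300 μL = 1430 μL total → factor 1430/130 = 11
Dilution factor to tube 2 = 129.09; to tube 5 = 1.1446 × 10^5
[tube 2]/[tube 5] = (factor to tube 5)/(factor to tube 2) = 1.1446 × 10^5/129.09 = 887

887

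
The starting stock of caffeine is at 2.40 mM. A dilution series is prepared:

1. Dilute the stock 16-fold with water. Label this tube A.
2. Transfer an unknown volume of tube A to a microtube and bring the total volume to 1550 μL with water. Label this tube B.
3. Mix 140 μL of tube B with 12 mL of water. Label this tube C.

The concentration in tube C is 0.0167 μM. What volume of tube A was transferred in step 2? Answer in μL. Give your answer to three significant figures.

15.0 μL

Step 1: 16-fold → factor 16
Step 2: v brought to 1550 μL → factor = 1550 μL/v
Step 3: 140 μL + 12 mL = 12140 μL total → factor 12140/140 = 86.714
Product of known-step factors = 1387.4
Overall factor = 2.40 mM / (0.0167 μM) = 1.4371 × 10^5
Step-2 factor = 1.4371 × 10^5 / 1387.4 = 103.58
v = 1550 μL / 103.58 = 15.0 μL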